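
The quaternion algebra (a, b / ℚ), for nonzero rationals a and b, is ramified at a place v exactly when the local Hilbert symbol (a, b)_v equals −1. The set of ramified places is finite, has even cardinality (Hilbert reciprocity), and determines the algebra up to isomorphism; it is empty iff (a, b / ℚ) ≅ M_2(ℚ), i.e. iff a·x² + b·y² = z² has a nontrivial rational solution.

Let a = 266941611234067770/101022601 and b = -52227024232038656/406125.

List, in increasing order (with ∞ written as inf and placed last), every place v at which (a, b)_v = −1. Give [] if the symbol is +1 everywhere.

(a, b) ≡ (330, -5005) mod (ℚ^×)²; places V = {2, 3, 5, 7, 11, 13, 19, 23, 41, ∞}.
(a,b)_3: α=5, u≡2; β=-2, v≡2 (mod 3); (2|3)=-1, (2|3)=-1; sign (−1)^0·-1^-2·-1^5 = -1.
(a,b)_∞: sgn(330)=+, sgn(-5005)=−, so +1.
(a,b)_13: α=2, u≡2; β=3, v≡8 (mod 13); (2|13)=-1, (8|13)=-1; sign (−1)^0·-1^3·-1^2 = -1.
(a,b)_19: α=-2, u≡6; β=-2, v≡9 (mod 19); (6|19)=+1, (9|19)=+1; sign (−1)^0·+1^-2·+1^-2 = +1.
(a,b)_7: α=4, u≡2; β=3, v≡6 (mod 7); (2|7)=+1, (6|7)=-1; sign (−1)^0·+1^3·-1^4 = +1.
(a,b)_2: α=1, β=8; u≡5, v≡3 (mod 8); ε(u)ε(v)=0·1, αω(v)=1·1, βω(u)=8·1; sum ≡ 1  ⇒  -1.
(a,b)_5: α=1, u≡4; β=-3, v≡1 (mod 5); (4|5)=+1, (1|5)=+1; sign (−1)^0·+1^-3·+1^1 = +1.
(a,b)_23: α=-4, u≡8; β=0, v≡12 (mod 23); (8|23)=+1, (12|23)=+1; sign (−1)^0·+1^0·+1^-4 = +1.
(a,b)_11: α=5, u≡10; β=5, v≡6 (mod 11); (10|11)=-1, (6|11)=-1; sign (−1)^1·-1^5·-1^5 = -1.
(a,b)_41: α=2, u≡20; β=2, v≡34 (mod 41); (20|41)=+1, (34|41)=-1; sign (−1)^0·+1^2·-1^2 = +1.
|Ram(330, -5005)| = 4, even; anisotropic at {2, 3, 11, 13}.

[2, 3, 11, 13]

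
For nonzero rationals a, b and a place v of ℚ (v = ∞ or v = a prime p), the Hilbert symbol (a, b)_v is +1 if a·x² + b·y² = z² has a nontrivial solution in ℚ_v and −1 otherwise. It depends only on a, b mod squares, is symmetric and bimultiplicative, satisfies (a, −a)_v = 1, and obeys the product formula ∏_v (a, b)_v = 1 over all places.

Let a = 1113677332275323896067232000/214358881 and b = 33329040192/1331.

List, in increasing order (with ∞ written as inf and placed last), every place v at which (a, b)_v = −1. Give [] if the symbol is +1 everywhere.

[5, 7, 11, 23]

(a, b) ≡ (534905, 873103) mod (ℚ^×)²; places V = {2, 3, 5, 7, 11, 17, 23, 29, 31, ∞}.
(a,b)_2: α=8, β=6; u≡1, v≡7 (mod 8); ε(u)ε(v)=0·1, αω(v)=8·0, βω(u)=6·0; sum ≡ 0  ⇒  +1.
(a,b)_∞: sgn(534905)=+, sgn(873103)=+, so +1.
(a,b)_29: α=3, u≡25; β=1, v≡20 (mod 29); (25|29)=+1, (20|29)=+1; sign (−1)^0·+1^1·+1^3 = +1.
(a,b)_7: α=1, u≡3; β=1, v≡5 (mod 7); (3|7)=-1, (5|7)=-1; sign (−1)^1·-1^1·-1^1 = -1.
(a,b)_23: α=4, u≡17; β=1, v≡10 (mod 23); (17|23)=-1, (10|23)=-1; sign (−1)^0·-1^1·-1^4 = -1.
(a,b)_5: α=3, u≡1; β=0, v≡2 (mod 5); (1|5)=+1, (2|5)=-1; sign (−1)^0·+1^0·-1^3 = -1.
(a,b)_3: α=14, u≡2; β=8, v≡1 (mod 3); (2|3)=-1, (1|3)=+1; sign (−1)^0·-1^8·+1^14 = +1.
(a,b)_31: α=1, u≡18; β=0, v≡19 (mod 31); (18|31)=+1, (19|31)=+1; sign (−1)^0·+1^0·+1^1 = +1.
(a,b)_17: α=3, u≡4; β=1, v≡2 (mod 17); (4|17)=+1, (2|17)=+1; sign (−1)^0·+1^1·+1^3 = +1.
(a,b)_11: α=-8, u≡8; β=-3, v≡8 (mod 11); (8|11)=-1, (8|11)=-1; sign (−1)^0·-1^-3·-1^-8 = -1.
(534905, 873103 / ℚ) ramifies at {5, 7, 11, 23}: a division algebra.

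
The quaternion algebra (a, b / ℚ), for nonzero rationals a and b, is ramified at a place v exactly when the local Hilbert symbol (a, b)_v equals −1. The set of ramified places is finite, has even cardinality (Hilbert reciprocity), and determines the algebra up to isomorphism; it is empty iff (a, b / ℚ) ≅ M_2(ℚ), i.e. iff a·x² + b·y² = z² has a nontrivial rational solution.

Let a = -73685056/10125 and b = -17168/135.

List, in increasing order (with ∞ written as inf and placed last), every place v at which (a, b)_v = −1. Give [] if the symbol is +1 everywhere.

Mod squares: a ≡ -5, b ≡ -16095. Check v ∈ {∞, 2, 3, 5, 29, 37}.
v=29: a=29^2·(≡20), b=29^1·(≡7) mod 29; (20|29)=+1, (7|29)=+1; (−1)^{2·1·14}·(+1)^1·(+1)^2 = +1.
v=2: v_2(a)=6, v_2(b)=4; units ≡ 3, 1 (mod 8); ε·ε+αω+βω = 1·0+6·0+4·1 ≡ 0  ⇒  (a,b)_2 = +1.
v=5: a=5^-3·(≡4), b=5^-1·(≡1) mod 5; (4|5)=+1, (1|5)=+1; (−1)^{-3·-1·2}·(+1)^-1·(+1)^-3 = +1.
v=∞: -5 < 0 and -16095 < 0  ⇒  (a,b)_∞ = -1.
v=37: a=37^2·(≡2), b=37^1·(≡30) mod 37; (2|37)=-1, (30|37)=+1; (−1)^{2·1·18}·(-1)^1·(+1)^2 = -1.
v=3: a=3^-4·(≡1), b=3^-3·(≡2) mod 3; (1|3)=+1, (2|3)=-1; (−1)^{-4·-3·1}·(+1)^-3·(-1)^-4 = +1.
Ram(-5, -16095) = {37, ∞}; no ℚ_37-point on the conic.

[37, inf]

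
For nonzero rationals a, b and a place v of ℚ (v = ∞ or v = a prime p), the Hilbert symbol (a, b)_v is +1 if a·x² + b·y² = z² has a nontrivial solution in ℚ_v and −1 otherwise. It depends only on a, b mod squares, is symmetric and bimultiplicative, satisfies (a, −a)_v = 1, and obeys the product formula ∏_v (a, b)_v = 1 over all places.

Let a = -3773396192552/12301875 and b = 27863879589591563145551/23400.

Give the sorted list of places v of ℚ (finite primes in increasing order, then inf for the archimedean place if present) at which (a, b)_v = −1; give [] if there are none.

Mod squares: a ≡ -28014, b ≡ 1335334. Check v ∈ {∞, 2, 3, 5, 7, 11, 13, 19, 23, 29}.
v=13: a=13^0·(≡1), b=13^-1·(≡11) mod 13; (1|13)=+1, (11|13)=-1; (−1)^{0·-1·6}·(+1)^-1·(-1)^0 = +1.
v=3: a=3^-9·(≡1), b=3^-2·(≡1) mod 3; (1|3)=+1, (1|3)=+1; (−1)^{-9·-2·1}·(+1)^-2·(+1)^-9 = +1.
v=5: a=5^-4·(≡1), b=5^-2·(≡1) mod 5; (1|5)=+1, (1|5)=+1; (−1)^{-4·-2·2}·(+1)^-2·(+1)^-4 = +1.
v=19: a=19^2·(≡9), b=19^6·(≡14) mod 19; (9|19)=+1, (14|19)=-1; (−1)^{2·6·9}·(+1)^6·(-1)^2 = +1.
v=11: a=11^0·(≡1), b=11^1·(≡4) mod 11; (1|11)=+1, (4|11)=+1; (−1)^{0·1·5}·(+1)^1·(+1)^0 = +1.
v=23: a=23^5·(≡2), b=23^5·(≡2) mod 23; (2|23)=+1, (2|23)=+1; (−1)^{5·5·11}·(+1)^5·(+1)^5 = -1.
v=∞: -28014 < 0 and 1335334 > 0  ⇒  (a,b)_∞ = +1.
v=7: a=7^1·(≡1), b=7^3·(≡5) mod 7; (1|7)=+1, (5|7)=-1; (−1)^{1·3·3}·(+1)^3·(-1)^1 = +1.
v=29: a=29^1·(≡28), b=29^3·(≡1) mod 29; (28|29)=+1, (1|29)=+1; (−1)^{1·3·14}·(+1)^3·(+1)^1 = +1.
v=2: v_2(a)=3, v_2(b)=-3; units ≡ 1, 3 (mod 8); ε·ε+αω+βω = 0·1+3·1+-3·0 ≡ 1  ⇒  (a,b)_2 = -1.
(-28014, 1335334 / ℚ) ramifies at {2, 23}: a division algebra.

[2, 23]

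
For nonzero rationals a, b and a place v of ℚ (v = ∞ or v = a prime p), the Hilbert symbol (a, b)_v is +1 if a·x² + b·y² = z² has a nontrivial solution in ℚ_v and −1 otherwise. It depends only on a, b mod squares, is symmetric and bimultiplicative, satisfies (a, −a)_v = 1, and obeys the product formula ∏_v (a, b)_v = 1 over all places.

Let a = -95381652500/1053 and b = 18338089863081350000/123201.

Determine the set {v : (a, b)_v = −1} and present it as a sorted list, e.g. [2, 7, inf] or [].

(a, b) ≡ (-377, 5735) mod (ℚ^×)²; places V = {2, 3, 5, 13, 17, 29, 31, 37, ∞}.
(a,b)_37: α=2, u≡1; β=3, v≡10 (mod 37); (1|37)=+1, (10|37)=+1; sign (−1)^0·+1^3·+1^2 = +1.
(a,b)_13: α=-1, u≡3; β=-2, v≡2 (mod 13); (3|13)=+1, (2|13)=-1; sign (−1)^0·+1^-2·-1^-1 = -1.
(a,b)_17: α=0, u≡3; β=2, v≡7 (mod 17); (3|17)=-1, (7|17)=-1; sign (−1)^0·-1^2·-1^0 = +1.
(a,b)_∞: sgn(-377)=−, sgn(5735)=+, so +1.
(a,b)_29: α=1, u≡13; β=2, v≡13 (mod 29); (13|29)=+1, (13|29)=+1; sign (−1)^0·+1^2·+1^1 = +1.
(a,b)_5: α=4, u≡2; β=5, v≡2 (mod 5); (2|5)=-1, (2|5)=-1; sign (−1)^0·-1^5·-1^4 = -1.
(a,b)_31: α=2, u≡17; β=3, v≡26 (mod 31); (17|31)=-1, (26|31)=-1; sign (−1)^0·-1^3·-1^2 = -1.
(a,b)_2: α=2, β=4; u≡7, v≡7 (mod 8); ε(u)ε(v)=1·1, αω(v)=2·0, βω(u)=4·0; sum ≡ 1  ⇒  -1.
(a,b)_3: α=-4, u≡1; β=-6, v≡2 (mod 3); (1|3)=+1, (2|3)=-1; sign (−1)^0·+1^-6·-1^-4 = +1.
(-377, 5735 / ℚ) ramifies at {2, 5, 13, 31}: a division algebra.

[2, 5, 13, 31]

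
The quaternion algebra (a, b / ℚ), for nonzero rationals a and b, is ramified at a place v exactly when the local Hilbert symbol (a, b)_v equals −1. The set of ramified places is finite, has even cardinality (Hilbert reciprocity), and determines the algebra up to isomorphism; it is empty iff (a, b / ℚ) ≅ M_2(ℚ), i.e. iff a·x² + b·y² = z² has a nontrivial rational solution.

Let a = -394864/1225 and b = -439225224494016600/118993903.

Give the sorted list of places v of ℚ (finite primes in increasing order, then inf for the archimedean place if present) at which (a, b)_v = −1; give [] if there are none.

[7, 23, 29, 37, 41, inf]

Mod squares: a ≡ -24679, b ≡ -382858. Check v ∈ {∞, 2, 3, 5, 7, 19, 23, 29, 31, 37, 41}.
v=7: a=7^-2·(≡5), b=7^-3·(≡4) mod 7; (5|7)=-1, (4|7)=+1; (−1)^{-2·-3·3}·(-1)^-3·(+1)^-2 = -1.
v=19: a=19^0·(≡12), b=19^-2·(≡11) mod 19; (12|19)=-1, (11|19)=+1; (−1)^{0·-2·9}·(-1)^-2·(+1)^0 = +1.
v=29: a=29^1·(≡2), b=29^1·(≡23) mod 29; (2|29)=-1, (23|29)=+1; (−1)^{1·1·14}·(-1)^1·(+1)^1 = -1.
v=37: a=37^1·(≡33), b=37^4·(≡35) mod 37; (33|37)=+1, (35|37)=-1; (−1)^{1·4·18}·(+1)^4·(-1)^1 = -1.
v=3: a=3^0·(≡2), b=3^4·(≡2) mod 3; (2|3)=-1, (2|3)=-1; (−1)^{0·4·1}·(-1)^4·(-1)^0 = +1.
v=2: v_2(a)=4, v_2(b)=3; units ≡ 1, 3 (mod 8); ε·ε+αω+βω = 0·1+4·1+3·0 ≡ 0  ⇒  (a,b)_2 = +1.
v=31: a=31^0·(≡28), b=31^-2·(≡27) mod 31; (28|31)=+1, (27|31)=-1; (−1)^{0·-2·15}·(+1)^-2·(-1)^0 = +1.
v=41: a=41^0·(≡15), b=41^1·(≡21) mod 41; (15|41)=-1, (21|41)=+1; (−1)^{0·1·20}·(-1)^1·(+1)^0 = -1.
v=23: a=23^1·(≡6), b=23^3·(≡9) mod 23; (6|23)=+1, (9|23)=+1; (−1)^{1·3·11}·(+1)^3·(+1)^1 = -1.
v=5: a=5^-2·(≡4), b=5^2·(≡2) mod 5; (4|5)=+1, (2|5)=-1; (−1)^{-2·2·2}·(+1)^2·(-1)^-2 = +1.
v=∞: -24679 < 0 and -382858 < 0  ⇒  (a,b)_∞ = -1.
(-24679, -382858 / ℚ) ramifies at {7, 23, 29, 37, 41, ∞}: a division algebra.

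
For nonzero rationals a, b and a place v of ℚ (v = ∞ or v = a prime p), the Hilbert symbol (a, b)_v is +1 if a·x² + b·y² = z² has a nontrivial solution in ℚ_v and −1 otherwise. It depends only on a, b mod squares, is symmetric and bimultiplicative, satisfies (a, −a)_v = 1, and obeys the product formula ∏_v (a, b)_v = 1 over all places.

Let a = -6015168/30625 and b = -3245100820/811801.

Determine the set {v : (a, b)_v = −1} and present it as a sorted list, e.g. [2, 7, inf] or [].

(a, b) ≡ (-3, -28405) mod (ℚ^×)²; places V = {2, 3, 5, 7, 13, 17, 19, 23, 53, 59, ∞}.
(a,b)_19: α=0, u≡5; β=1, v≡11 (mod 19); (5|19)=+1, (11|19)=+1; sign (−1)^0·+1^1·+1^0 = +1.
(a,b)_59: α=2, u≡40; β=0, v≡33 (mod 59); (40|59)=-1, (33|59)=-1; sign (−1)^0·-1^0·-1^2 = +1.
(a,b)_5: α=-4, u≡3; β=1, v≡1 (mod 5); (3|5)=-1, (1|5)=+1; sign (−1)^0·-1^1·+1^-4 = -1.
(a,b)_17: α=0, u≡14; β=-2, v≡2 (mod 17); (14|17)=-1, (2|17)=+1; sign (−1)^0·-1^-2·+1^0 = +1.
(a,b)_∞: sgn(-3)=−, sgn(-28405)=−, so -1.
(a,b)_23: α=0, u≡21; β=1, v≡20 (mod 23); (21|23)=-1, (20|23)=-1; sign (−1)^0·-1^1·-1^0 = -1.
(a,b)_3: α=3, u≡2; β=0, v≡2 (mod 3); (2|3)=-1, (2|3)=-1; sign (−1)^0·-1^0·-1^3 = -1.
(a,b)_13: α=0, u≡1; β=5, v≡3 (mod 13); (1|13)=+1, (3|13)=+1; sign (−1)^0·+1^5·+1^0 = +1.
(a,b)_53: α=0, u≡22; β=-2, v≡50 (mod 53); (22|53)=-1, (50|53)=-1; sign (−1)^0·-1^-2·-1^0 = +1.
(a,b)_2: α=6, β=2; u≡5, v≡3 (mod 8); ε(u)ε(v)=0·1, αω(v)=6·1, βω(u)=2·1; sum ≡ 0  ⇒  +1.
(a,b)_7: α=-2, u≡1; β=0, v≡1 (mod 7); (1|7)=+1, (1|7)=+1; sign (−1)^0·+1^0·+1^-2 = +1.
|Ram(-3, -28405)| = 4, even; anisotropic at {3, 5, 23, ∞}.

[3, 5, 23, inf]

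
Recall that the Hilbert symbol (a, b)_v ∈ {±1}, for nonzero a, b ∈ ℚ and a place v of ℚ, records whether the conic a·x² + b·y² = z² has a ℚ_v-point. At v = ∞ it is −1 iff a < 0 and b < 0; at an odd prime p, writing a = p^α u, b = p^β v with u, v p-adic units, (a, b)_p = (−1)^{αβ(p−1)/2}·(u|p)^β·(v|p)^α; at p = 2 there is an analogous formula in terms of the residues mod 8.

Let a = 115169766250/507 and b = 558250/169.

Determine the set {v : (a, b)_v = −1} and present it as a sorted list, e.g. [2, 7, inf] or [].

[2, 5, 11, 29]

(a, b) ≡ (37758, 22330) mod (ℚ^×)²; places V = {2, 3, 5, 7, 11, 13, 29, 31, ∞}.
(a,b)_31: α=1, u≡1; β=0, v≡9 (mod 31); (1|31)=+1, (9|31)=+1; sign (−1)^0·+1^0·+1^1 = +1.
(a,b)_5: α=4, u≡3; β=3, v≡4 (mod 5); (3|5)=-1, (4|5)=+1; sign (−1)^0·-1^3·+1^4 = -1.
(a,b)_11: α=4, u≡7; β=1, v≡10 (mod 11); (7|11)=-1, (10|11)=-1; sign (−1)^0·-1^1·-1^4 = -1.
(a,b)_29: α=1, u≡17; β=1, v≡7 (mod 29); (17|29)=-1, (7|29)=+1; sign (−1)^0·-1^1·+1^1 = -1.
(a,b)_2: α=1, β=1; u≡7, v≡5 (mod 8); ε(u)ε(v)=1·0, αω(v)=1·1, βω(u)=1·0; sum ≡ 1  ⇒  -1.
(a,b)_∞: sgn(37758)=+, sgn(22330)=+, so +1.
(a,b)_3: α=-1, u≡1; β=0, v≡1 (mod 3); (1|3)=+1, (1|3)=+1; sign (−1)^0·+1^0·+1^-1 = +1.
(a,b)_7: α=1, u≡2; β=1, v≡6 (mod 7); (2|7)=+1, (6|7)=-1; sign (−1)^1·+1^1·-1^1 = +1.
(a,b)_13: α=-2, u≡2; β=-2, v≡4 (mod 13); (2|13)=-1, (4|13)=+1; sign (−1)^0·-1^-2·+1^-2 = +1.
(37758, 22330 / ℚ) ramifies at {2, 5, 11, 29}: a division algebra.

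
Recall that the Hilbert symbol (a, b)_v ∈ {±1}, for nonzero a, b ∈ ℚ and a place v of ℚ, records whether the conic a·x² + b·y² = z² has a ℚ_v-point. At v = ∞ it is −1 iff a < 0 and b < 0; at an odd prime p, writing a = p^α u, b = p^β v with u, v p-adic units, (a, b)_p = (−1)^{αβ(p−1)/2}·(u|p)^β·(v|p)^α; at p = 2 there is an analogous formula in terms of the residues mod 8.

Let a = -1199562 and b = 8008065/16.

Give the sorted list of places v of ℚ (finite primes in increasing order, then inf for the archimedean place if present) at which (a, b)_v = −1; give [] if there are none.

[3, 5]

(a, b) ≡ (-42, 65) mod (ℚ^×)²; places V = {2, 3, 5, 7, 13, ∞}.
(a,b)_3: α=1, u≡1; β=6, v≡2 (mod 3); (1|3)=+1, (2|3)=-1; sign (−1)^0·+1^6·-1^1 = -1.
(a,b)_13: α=4, u≡10; β=3, v≡6 (mod 13); (10|13)=+1, (6|13)=-1; sign (−1)^0·+1^3·-1^4 = +1.
(a,b)_7: α=1, u≡1; β=0, v≡1 (mod 7); (1|7)=+1, (1|7)=+1; sign (−1)^0·+1^0·+1^1 = +1.
(a,b)_2: α=1, β=-4; u≡3, v≡1 (mod 8); ε(u)ε(v)=1·0, αω(v)=1·0, βω(u)=-4·1; sum ≡ 0  ⇒  +1.
(a,b)_∞: sgn(-42)=−, sgn(65)=+, so +1.
(a,b)_5: α=0, u≡3; β=1, v≡3 (mod 5); (3|5)=-1, (3|5)=-1; sign (−1)^0·-1^1·-1^0 = -1.
|Ram(-42, 65)| = 2, even; anisotropic at {3, 5}.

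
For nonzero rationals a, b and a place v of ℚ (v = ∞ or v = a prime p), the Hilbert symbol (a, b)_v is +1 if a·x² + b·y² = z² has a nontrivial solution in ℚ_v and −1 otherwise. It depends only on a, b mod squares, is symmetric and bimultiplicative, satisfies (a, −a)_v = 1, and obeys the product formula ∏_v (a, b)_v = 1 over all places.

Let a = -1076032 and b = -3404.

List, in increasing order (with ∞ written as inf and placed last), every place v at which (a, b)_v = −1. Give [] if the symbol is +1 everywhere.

(a, b) ≡ (-16813, -851) mod (ℚ^×)²; places V = {2, 17, 23, 37, 43, ∞}.
(a,b)_17: α=1, u≡12; β=0, v≡13 (mod 17); (12|17)=-1, (13|17)=+1; sign (−1)^0·-1^0·+1^1 = +1.
(a,b)_37: α=0, u≡2; β=1, v≡19 (mod 37); (2|37)=-1, (19|37)=-1; sign (−1)^0·-1^1·-1^0 = -1.
(a,b)_43: α=1, u≡2; β=0, v≡36 (mod 43); (2|43)=-1, (36|43)=+1; sign (−1)^0·-1^0·+1^1 = +1.
(a,b)_∞: sgn(-16813)=−, sgn(-851)=−, so -1.
(a,b)_2: α=6, β=2; u≡3, v≡5 (mod 8); ε(u)ε(v)=1·0, αω(v)=6·1, βω(u)=2·1; sum ≡ 0  ⇒  +1.
(a,b)_23: α=1, u≡21; β=1, v≡13 (mod 23); (21|23)=-1, (13|23)=+1; sign (−1)^1·-1^1·+1^1 = +1.
|Ram(-16813, -851)| = 2, even; anisotropic at {37, ∞}.

[37, inf]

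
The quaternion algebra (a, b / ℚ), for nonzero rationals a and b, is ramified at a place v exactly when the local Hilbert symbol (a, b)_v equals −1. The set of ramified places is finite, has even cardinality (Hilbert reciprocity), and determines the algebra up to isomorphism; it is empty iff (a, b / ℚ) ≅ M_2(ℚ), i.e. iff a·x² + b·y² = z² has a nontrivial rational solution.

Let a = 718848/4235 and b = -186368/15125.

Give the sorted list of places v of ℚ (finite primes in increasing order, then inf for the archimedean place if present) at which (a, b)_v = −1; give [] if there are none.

[2, 3, 5, 7]

(a, b) ≡ (2730, -910) mod (ℚ^×)²; places V = {2, 3, 5, 7, 11, 13, ∞}.
(a,b)_11: α=-2, u≡10; β=-2, v≡4 (mod 11); (10|11)=-1, (4|11)=+1; sign (−1)^0·-1^-2·+1^-2 = +1.
(a,b)_3: α=3, u≡1; β=0, v≡2 (mod 3); (1|3)=+1, (2|3)=-1; sign (−1)^0·+1^0·-1^3 = -1.
(a,b)_7: α=-1, u≡6; β=1, v≡5 (mod 7); (6|7)=-1, (5|7)=-1; sign (−1)^1·-1^1·-1^-1 = -1.
(a,b)_∞: sgn(2730)=+, sgn(-910)=−, so +1.
(a,b)_2: α=11, β=11; u≡5, v≡1 (mod 8); ε(u)ε(v)=0·0, αω(v)=11·0, βω(u)=11·1; sum ≡ 1  ⇒  -1.
(a,b)_13: α=1, u≡2; β=1, v≡7 (mod 13); (2|13)=-1, (7|13)=-1; sign (−1)^0·-1^1·-1^1 = +1.
(a,b)_5: α=-1, u≡4; β=-3, v≡2 (mod 5); (4|5)=+1, (2|5)=-1; sign (−1)^0·+1^-3·-1^-1 = -1.
(2730, -910 / ℚ) ramifies at {2, 3, 5, 7}: a division algebra.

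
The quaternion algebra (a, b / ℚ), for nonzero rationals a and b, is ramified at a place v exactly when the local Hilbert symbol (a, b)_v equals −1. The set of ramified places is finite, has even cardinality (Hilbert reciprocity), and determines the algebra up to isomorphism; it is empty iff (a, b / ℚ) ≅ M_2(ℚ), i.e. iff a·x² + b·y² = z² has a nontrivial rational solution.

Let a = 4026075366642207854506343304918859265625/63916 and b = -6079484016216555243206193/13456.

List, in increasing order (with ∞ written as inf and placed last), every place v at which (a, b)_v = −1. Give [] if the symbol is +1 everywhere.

[2, 19, 23, 37]

(a, b) ≡ (58251283, -3657) mod (ℚ^×)²; places V = {2, 3, 5, 11, 13, 17, 19, 23, 29, 31, 37, 41, 43, 47, 53, ∞}.
(a,b)_∞: sgn(58251283)=+, sgn(-3657)=−, so +1.
(a,b)_37: α=3, u≡4; β=2, v≡5 (mod 37); (4|37)=+1, (5|37)=-1; sign (−1)^0·+1^2·-1^3 = -1.
(a,b)_29: α=-2, u≡8; β=-2, v≡14 (mod 29); (8|29)=-1, (14|29)=-1; sign (−1)^0·-1^-2·-1^-2 = +1.
(a,b)_5: α=6, u≡3; β=0, v≡2 (mod 5); (3|5)=-1, (2|5)=-1; sign (−1)^0·-1^0·-1^6 = +1.
(a,b)_3: α=6, u≡1; β=3, v≡2 (mod 3); (1|3)=+1, (2|3)=-1; sign (−1)^0·+1^3·-1^6 = +1.
(a,b)_31: α=0, u≡19; β=2, v≡2 (mod 31); (19|31)=+1, (2|31)=+1; sign (−1)^0·+1^2·+1^0 = +1.
(a,b)_23: α=2, u≡20; β=1, v≡13 (mod 23); (20|23)=-1, (13|23)=+1; sign (−1)^0·-1^1·+1^2 = -1.
(a,b)_53: α=2, u≡38; β=1, v≡15 (mod 53); (38|53)=+1, (15|53)=+1; sign (−1)^0·+1^1·+1^2 = +1.
(a,b)_2: α=-2, β=-4; u≡3, v≡7 (mod 8); ε(u)ε(v)=1·1, αω(v)=-2·0, βω(u)=-4·1; sum ≡ 1  ⇒  -1.
(a,b)_41: α=3, u≡1; β=2, v≡4 (mod 41); (1|41)=+1, (4|41)=+1; sign (−1)^0·+1^2·+1^3 = +1.
(a,b)_17: α=2, u≡1; β=0, v≡9 (mod 17); (1|17)=+1, (9|17)=+1; sign (−1)^0·+1^0·+1^2 = +1.
(a,b)_43: α=3, u≡17; β=2, v≡35 (mod 43); (17|43)=+1, (35|43)=+1; sign (−1)^0·+1^2·+1^3 = +1.
(a,b)_13: α=4, u≡12; β=2, v≡4 (mod 13); (12|13)=+1, (4|13)=+1; sign (−1)^0·+1^2·+1^4 = +1.
(a,b)_47: α=3, u≡22; β=2, v≡24 (mod 47); (22|47)=-1, (24|47)=+1; sign (−1)^0·-1^2·+1^3 = +1.
(a,b)_19: α=-1, u≡1; β=0, v≡10 (mod 19); (1|19)=+1, (10|19)=-1; sign (−1)^0·+1^0·-1^-1 = -1.
(a,b)_11: α=0, u≡2; β=2, v≡7 (mod 11); (2|11)=-1, (7|11)=-1; sign (−1)^0·-1^2·-1^0 = +1.
Ram(58251283, -3657) = {2, 19, 23, 37}; no ℚ_2-point on the conic.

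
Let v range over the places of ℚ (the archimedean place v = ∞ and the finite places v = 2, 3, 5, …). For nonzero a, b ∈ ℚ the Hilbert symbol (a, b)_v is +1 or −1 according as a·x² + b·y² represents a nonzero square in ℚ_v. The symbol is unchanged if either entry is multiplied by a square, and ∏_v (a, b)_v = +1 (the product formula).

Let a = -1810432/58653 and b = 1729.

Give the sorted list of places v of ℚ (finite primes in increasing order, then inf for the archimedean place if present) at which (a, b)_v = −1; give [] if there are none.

Mod squares: a ≡ -58786, b ≡ 1729. Check v ∈ {∞, 2, 3, 7, 13, 17, 19}.
v=13: a=13^1·(≡7), b=13^1·(≡3) mod 13; (7|13)=-1, (3|13)=+1; (−1)^{1·1·6}·(-1)^1·(+1)^1 = -1.
v=17: a=17^1·(≡3), b=17^0·(≡12) mod 17; (3|17)=-1, (12|17)=-1; (−1)^{1·0·8}·(-1)^0·(-1)^1 = -1.
v=∞: -58786 < 0 and 1729 > 0  ⇒  (a,b)_∞ = +1.
v=7: a=7^-3·(≡2), b=7^1·(≡2) mod 7; (2|7)=+1, (2|7)=+1; (−1)^{-3·1·3}·(+1)^1·(+1)^-3 = -1.
v=19: a=19^-1·(≡15), b=19^1·(≡15) mod 19; (15|19)=-1, (15|19)=-1; (−1)^{-1·1·9}·(-1)^1·(-1)^-1 = -1.
v=3: a=3^-2·(≡2), b=3^0·(≡1) mod 3; (2|3)=-1, (1|3)=+1; (−1)^{-2·0·1}·(-1)^0·(+1)^-2 = +1.
v=2: v_2(a)=13, v_2(b)=0; units ≡ 7, 1 (mod 8); ε·ε+αω+βω = 1·0+13·0+0·0 ≡ 0  ⇒  (a,b)_2 = +1.
Ram(-58786, 1729) = {7, 13, 17, 19}; no ℚ_7-point on the conic.

[7, 13, 17, 19]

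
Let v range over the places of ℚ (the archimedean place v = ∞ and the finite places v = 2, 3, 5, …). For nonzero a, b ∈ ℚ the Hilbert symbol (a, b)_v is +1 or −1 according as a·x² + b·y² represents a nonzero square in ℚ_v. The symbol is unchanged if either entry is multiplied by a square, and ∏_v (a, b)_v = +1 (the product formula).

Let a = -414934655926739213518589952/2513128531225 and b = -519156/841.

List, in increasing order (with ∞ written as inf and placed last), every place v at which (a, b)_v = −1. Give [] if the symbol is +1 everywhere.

[2, 7, 11, 17, 23, inf]

(a, b) ≡ (-357, -14421) mod (ℚ^×)²; places V = {2, 3, 5, 7, 11, 13, 17, 19, 23, 29, ∞}.
(a,b)_5: α=-2, u≡2; β=0, v≡4 (mod 5); (2|5)=-1, (4|5)=+1; sign (−1)^0·-1^0·+1^-2 = +1.
(a,b)_23: α=4, u≡17; β=1, v≡17 (mod 23); (17|23)=-1, (17|23)=-1; sign (−1)^0·-1^1·-1^4 = -1.
(a,b)_19: α=4, u≡17; β=1, v≡11 (mod 19); (17|19)=+1, (11|19)=+1; sign (−1)^0·+1^1·+1^4 = +1.
(a,b)_7: α=1, u≡6; β=0, v≡6 (mod 7); (6|7)=-1, (6|7)=-1; sign (−1)^0·-1^0·-1^1 = -1.
(a,b)_13: α=-2, u≡5; β=0, v≡10 (mod 13); (5|13)=-1, (10|13)=+1; sign (−1)^0·-1^0·+1^-2 = +1.
(a,b)_∞: sgn(-357)=−, sgn(-14421)=−, so -1.
(a,b)_2: α=12, β=2; u≡3, v≡3 (mod 8); ε(u)ε(v)=1·1, αω(v)=12·1, βω(u)=2·1; sum ≡ 1  ⇒  -1.
(a,b)_29: α=-6, u≡24; β=-2, v≡2 (mod 29); (24|29)=+1, (2|29)=-1; sign (−1)^0·+1^-2·-1^-6 = +1.
(a,b)_3: α=13, u≡1; β=3, v≡2 (mod 3); (1|3)=+1, (2|3)=-1; sign (−1)^1·+1^3·-1^13 = +1.
(a,b)_17: α=1, u≡16; β=0, v≡3 (mod 17); (16|17)=+1, (3|17)=-1; sign (−1)^0·+1^0·-1^1 = -1.
(a,b)_11: α=4, u≡7; β=1, v≡1 (mod 11); (7|11)=-1, (1|11)=+1; sign (−1)^0·-1^1·+1^4 = -1.
|Ram(-357, -14421)| = 6, even; anisotropic at {2, 7, 11, 17, 23, ∞}.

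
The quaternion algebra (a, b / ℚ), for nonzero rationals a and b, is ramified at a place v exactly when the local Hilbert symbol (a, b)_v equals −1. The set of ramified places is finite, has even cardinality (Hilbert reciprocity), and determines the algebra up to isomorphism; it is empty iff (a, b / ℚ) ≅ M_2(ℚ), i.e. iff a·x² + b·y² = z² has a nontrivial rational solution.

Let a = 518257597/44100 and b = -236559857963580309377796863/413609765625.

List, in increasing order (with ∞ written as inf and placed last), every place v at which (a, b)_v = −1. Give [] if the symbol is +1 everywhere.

[11, 29]

(a, b) ≡ (5797, -5423) mod (ℚ^×)²; places V = {2, 3, 5, 7, 11, 13, 17, 23, 29, 31, ∞}.
(a,b)_23: α=2, u≡6; β=4, v≡11 (mod 23); (6|23)=+1, (11|23)=-1; sign (−1)^0·+1^4·-1^2 = +1.
(a,b)_2: α=-2, β=0; u≡5, v≡1 (mod 8); ε(u)ε(v)=0·0, αω(v)=-2·0, βω(u)=0·1; sum ≡ 0  ⇒  +1.
(a,b)_17: α=1, u≡16; β=3, v≡15 (mod 17); (16|17)=+1, (15|17)=+1; sign (−1)^0·+1^3·+1^1 = +1.
(a,b)_11: α=1, u≡7; β=3, v≡6 (mod 11); (7|11)=-1, (6|11)=-1; sign (−1)^1·-1^3·-1^1 = -1.
(a,b)_5: α=-2, u≡3; β=-8, v≡2 (mod 5); (3|5)=-1, (2|5)=-1; sign (−1)^0·-1^-8·-1^-2 = +1.
(a,b)_∞: sgn(5797)=+, sgn(-5423)=−, so +1.
(a,b)_7: α=-2, u≡1; β=-6, v≡1 (mod 7); (1|7)=+1, (1|7)=+1; sign (−1)^0·+1^-6·+1^-2 = +1.
(a,b)_13: α=2, u≡1; β=6, v≡8 (mod 13); (1|13)=+1, (8|13)=-1; sign (−1)^0·+1^6·-1^2 = +1.
(a,b)_29: α=0, u≡27; β=1, v≡4 (mod 29); (27|29)=-1, (4|29)=+1; sign (−1)^0·-1^1·+1^0 = -1.
(a,b)_31: α=1, u≡5; β=4, v≡4 (mod 31); (5|31)=+1, (4|31)=+1; sign (−1)^0·+1^4·+1^1 = +1.
(a,b)_3: α=-2, u≡1; β=-2, v≡1 (mod 3); (1|3)=+1, (1|3)=+1; sign (−1)^0·+1^-2·+1^-2 = +1.
Ram(5797, -5423) = {11, 29}; no ℚ_11-point on the conic.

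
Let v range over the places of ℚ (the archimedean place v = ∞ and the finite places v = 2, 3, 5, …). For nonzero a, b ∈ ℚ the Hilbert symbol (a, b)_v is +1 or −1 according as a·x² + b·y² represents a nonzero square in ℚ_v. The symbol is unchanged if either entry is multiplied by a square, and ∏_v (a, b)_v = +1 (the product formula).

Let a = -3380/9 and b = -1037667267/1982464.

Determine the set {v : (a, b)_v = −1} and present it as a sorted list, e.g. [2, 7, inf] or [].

Mod squares: a ≡ -5, b ≡ -1547. Check v ∈ {∞, 2, 3, 5, 7, 11, 13, 17}.
v=∞: -5 < 0 and -1547 < 0  ⇒  (a,b)_∞ = -1.
v=5: a=5^1·(≡1), b=5^0·(≡2) mod 5; (1|5)=+1, (2|5)=-1; (−1)^{1·0·2}·(+1)^0·(-1)^1 = -1.
v=3: a=3^-2·(≡1), b=3^4·(≡1) mod 3; (1|3)=+1, (1|3)=+1; (−1)^{-2·4·1}·(+1)^4·(+1)^-2 = +1.
v=11: a=11^0·(≡7), b=11^-2·(≡9) mod 11; (7|11)=-1, (9|11)=+1; (−1)^{0·-2·5}·(-1)^-2·(+1)^0 = +1.
v=2: v_2(a)=2, v_2(b)=-14; units ≡ 3, 5 (mod 8); ε·ε+αω+βω = 1·0+2·1+-14·1 ≡ 0  ⇒  (a,b)_2 = +1.
v=7: a=7^0·(≡4), b=7^3·(≡5) mod 7; (4|7)=+1, (5|7)=-1; (−1)^{0·3·3}·(+1)^3·(-1)^0 = +1.
v=17: a=17^0·(≡6), b=17^1·(≡11) mod 17; (6|17)=-1, (11|17)=-1; (−1)^{0·1·8}·(-1)^1·(-1)^0 = -1.
v=13: a=13^2·(≡5), b=13^3·(≡6) mod 13; (5|13)=-1, (6|13)=-1; (−1)^{2·3·6}·(-1)^3·(-1)^2 = -1.
(-5, -1547 / ℚ) ramifies at {5, 13, 17, ∞}: a division algebra.

[5, 13, 17, inf]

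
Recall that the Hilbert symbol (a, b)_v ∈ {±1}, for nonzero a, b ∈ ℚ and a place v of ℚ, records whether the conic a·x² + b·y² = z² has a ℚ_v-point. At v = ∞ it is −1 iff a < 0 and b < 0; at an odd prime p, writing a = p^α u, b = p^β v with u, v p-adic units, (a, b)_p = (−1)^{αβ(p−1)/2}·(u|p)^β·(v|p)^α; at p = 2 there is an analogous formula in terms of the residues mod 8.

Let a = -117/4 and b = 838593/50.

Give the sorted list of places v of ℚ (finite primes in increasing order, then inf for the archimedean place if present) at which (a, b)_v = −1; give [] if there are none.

Mod squares: a ≡ -13, b ≡ 20706. Check v ∈ {∞, 2, 3, 5, 7, 13, 17, 29}.
v=7: a=7^0·(≡4), b=7^1·(≡1) mod 7; (4|7)=+1, (1|7)=+1; (−1)^{0·1·3}·(+1)^1·(+1)^0 = +1.
v=3: a=3^2·(≡2), b=3^5·(≡2) mod 3; (2|3)=-1, (2|3)=-1; (−1)^{2·5·1}·(-1)^5·(-1)^2 = -1.
v=5: a=5^0·(≡2), b=5^-2·(≡4) mod 5; (2|5)=-1, (4|5)=+1; (−1)^{0·-2·2}·(-1)^-2·(+1)^0 = +1.
v=2: v_2(a)=-2, v_2(b)=-1; units ≡ 3, 1 (mod 8); ε·ε+αω+βω = 1·0+-2·0+-1·1 ≡ 1  ⇒  (a,b)_2 = -1.
v=13: a=13^1·(≡1), b=13^0·(≡12) mod 13; (1|13)=+1, (12|13)=+1; (−1)^{1·0·6}·(+1)^0·(+1)^1 = +1.
v=∞: -13 < 0 and 20706 > 0  ⇒  (a,b)_∞ = +1.
v=29: a=29^0·(≡7), b=29^1·(≡14) mod 29; (7|29)=+1, (14|29)=-1; (−1)^{0·1·14}·(+1)^1·(-1)^0 = +1.
v=17: a=17^0·(≡9), b=17^1·(≡5) mod 17; (9|17)=+1, (5|17)=-1; (−1)^{0·1·8}·(+1)^1·(-1)^0 = +1.
Ram(-13, 20706) = {2, 3}; no ℚ_2-point on the conic.

[2, 3]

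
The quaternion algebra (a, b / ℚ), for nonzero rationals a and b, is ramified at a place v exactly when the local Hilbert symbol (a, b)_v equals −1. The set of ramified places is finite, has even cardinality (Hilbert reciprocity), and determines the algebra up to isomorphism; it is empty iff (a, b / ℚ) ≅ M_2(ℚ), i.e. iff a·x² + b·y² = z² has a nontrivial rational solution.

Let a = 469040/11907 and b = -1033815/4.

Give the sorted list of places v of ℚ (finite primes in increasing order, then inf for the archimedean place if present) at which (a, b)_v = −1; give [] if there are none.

Mod squares: a ≡ 87945, b ≡ -615. Check v ∈ {∞, 2, 3, 5, 7, 11, 13, 41}.
v=7: a=7^-2·(≡1), b=7^0·(≡2) mod 7; (1|7)=+1, (2|7)=+1; (−1)^{-2·0·3}·(+1)^0·(+1)^-2 = +1.
v=13: a=13^1·(≡8), b=13^0·(≡9) mod 13; (8|13)=-1, (9|13)=+1; (−1)^{1·0·6}·(-1)^0·(+1)^1 = +1.
v=3: a=3^-5·(≡2), b=3^1·(≡2) mod 3; (2|3)=-1, (2|3)=-1; (−1)^{-5·1·1}·(-1)^1·(-1)^-5 = -1.
v=41: a=41^1·(≡29), b=41^3·(≡27) mod 41; (29|41)=-1, (27|41)=-1; (−1)^{1·3·20}·(-1)^3·(-1)^1 = +1.
v=∞: 87945 > 0 and -615 < 0  ⇒  (a,b)_∞ = +1.
v=5: a=5^1·(≡4), b=5^1·(≡3) mod 5; (4|5)=+1, (3|5)=-1; (−1)^{1·1·2}·(+1)^1·(-1)^1 = -1.
v=2: v_2(a)=4, v_2(b)=-2; units ≡ 1, 1 (mod 8); ε·ε+αω+βω = 0·0+4·0+-2·0 ≡ 0  ⇒  (a,b)_2 = +1.
v=11: a=11^1·(≡3), b=11^0·(≡5) mod 11; (3|11)=+1, (5|11)=+1; (−1)^{1·0·5}·(+1)^0·(+1)^1 = +1.
|Ram(87945, -615)| = 2, even; anisotropic at {3, 5}.

[3, 5]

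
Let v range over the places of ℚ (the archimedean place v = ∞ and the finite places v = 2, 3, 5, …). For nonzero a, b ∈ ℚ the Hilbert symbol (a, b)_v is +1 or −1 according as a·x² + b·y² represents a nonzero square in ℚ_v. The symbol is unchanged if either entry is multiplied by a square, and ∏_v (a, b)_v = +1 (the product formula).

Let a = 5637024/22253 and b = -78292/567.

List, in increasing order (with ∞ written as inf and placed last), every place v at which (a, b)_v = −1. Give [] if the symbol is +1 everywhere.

[2, 37]

Mod squares: a ≡ 5698, b ≡ -259. Check v ∈ {∞, 2, 3, 7, 11, 17, 23, 37}.
v=7: a=7^-1·(≡1), b=7^-1·(≡6) mod 7; (1|7)=+1, (6|7)=-1; (−1)^{-1·-1·3}·(+1)^-1·(-1)^-1 = +1.
v=11: a=11^-1·(≡3), b=11^0·(≡1) mod 11; (3|11)=+1, (1|11)=+1; (−1)^{-1·0·5}·(+1)^0·(+1)^-1 = +1.
v=17: a=17^-2·(≡5), b=17^0·(≡13) mod 17; (5|17)=-1, (13|17)=+1; (−1)^{-2·0·8}·(-1)^0·(+1)^-2 = +1.
v=3: a=3^2·(≡1), b=3^-4·(≡2) mod 3; (1|3)=+1, (2|3)=-1; (−1)^{2·-4·1}·(+1)^-4·(-1)^2 = +1.
v=2: v_2(a)=5, v_2(b)=2; units ≡ 1, 5 (mod 8); ε·ε+αω+βω = 0·0+5·1+2·0 ≡ 1  ⇒  (a,b)_2 = -1.
v=23: a=23^2·(≡14), b=23^2·(≡7) mod 23; (14|23)=-1, (7|23)=-1; (−1)^{2·2·11}·(-1)^2·(-1)^2 = +1.
v=37: a=37^1·(≡13), b=37^1·(≡21) mod 37; (13|37)=-1, (21|37)=+1; (−1)^{1·1·18}·(-1)^1·(+1)^1 = -1.
v=∞: 5698 > 0 and -259 < 0  ⇒  (a,b)_∞ = +1.
Ram(5698, -259) = {2, 37}; no ℚ_2-point on the conic.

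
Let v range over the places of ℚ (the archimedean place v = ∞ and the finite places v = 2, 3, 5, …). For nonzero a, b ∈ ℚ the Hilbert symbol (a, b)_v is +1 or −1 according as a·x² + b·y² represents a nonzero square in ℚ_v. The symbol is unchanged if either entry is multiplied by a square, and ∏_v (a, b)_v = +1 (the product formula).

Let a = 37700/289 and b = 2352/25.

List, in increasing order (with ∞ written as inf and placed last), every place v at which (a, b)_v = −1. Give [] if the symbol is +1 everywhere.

Mod squares: a ≡ 377, b ≡ 3. Check v ∈ {∞, 2, 3, 5, 7, 13, 17, 29}.
v=7: a=7^0·(≡6), b=7^2·(≡5) mod 7; (6|7)=-1, (5|7)=-1; (−1)^{0·2·3}·(-1)^2·(-1)^0 = +1.
v=2: v_2(a)=2, v_2(b)=4; units ≡ 1, 3 (mod 8); ε·ε+αω+βω = 0·1+2·1+4·0 ≡ 0  ⇒  (a,b)_2 = +1.
v=17: a=17^-2·(≡11), b=17^0·(≡5) mod 17; (11|17)=-1, (5|17)=-1; (−1)^{-2·0·8}·(-1)^0·(-1)^-2 = +1.
v=13: a=13^1·(≡9), b=13^0·(≡1) mod 13; (9|13)=+1, (1|13)=+1; (−1)^{1·0·6}·(+1)^0·(+1)^1 = +1.
v=∞: 377 > 0 and 3 > 0  ⇒  (a,b)_∞ = +1.
v=3: a=3^0·(≡2), b=3^1·(≡1) mod 3; (2|3)=-1, (1|3)=+1; (−1)^{0·1·1}·(-1)^1·(+1)^0 = -1.
v=29: a=29^1·(≡5), b=29^0·(≡21) mod 29; (5|29)=+1, (21|29)=-1; (−1)^{1·0·14}·(+1)^0·(-1)^1 = -1.
v=5: a=5^2·(≡2), b=5^-2·(≡2) mod 5; (2|5)=-1, (2|5)=-1; (−1)^{2·-2·2}·(-1)^-2·(-1)^2 = +1.
|Ram(377, 3)| = 2, even; anisotropic at {3, 29}.

[3, 29]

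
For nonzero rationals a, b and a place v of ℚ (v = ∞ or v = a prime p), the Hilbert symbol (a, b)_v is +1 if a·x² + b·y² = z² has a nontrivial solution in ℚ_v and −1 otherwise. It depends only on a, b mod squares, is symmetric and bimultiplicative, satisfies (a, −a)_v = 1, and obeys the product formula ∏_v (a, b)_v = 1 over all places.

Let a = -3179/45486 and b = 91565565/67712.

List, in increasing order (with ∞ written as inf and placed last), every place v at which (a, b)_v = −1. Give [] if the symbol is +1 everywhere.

[3, 7, 11, 13]

(a, b) ≡ (-154, 2730) mod (ℚ^×)²; places V = {2, 3, 5, 7, 11, 13, 17, 19, 23, 37, ∞}.
(a,b)_11: α=1, u≡8; β=0, v≡2 (mod 11); (8|11)=-1, (2|11)=-1; sign (−1)^0·-1^0·-1^1 = -1.
(a,b)_17: α=2, u≡16; β=0, v≡12 (mod 17); (16|17)=+1, (12|17)=-1; sign (−1)^0·+1^0·-1^2 = +1.
(a,b)_5: α=0, u≡1; β=1, v≡4 (mod 5); (1|5)=+1, (4|5)=+1; sign (−1)^0·+1^1·+1^0 = +1.
(a,b)_37: α=0, u≡23; β=2, v≡13 (mod 37); (23|37)=-1, (13|37)=-1; sign (−1)^0·-1^2·-1^0 = +1.
(a,b)_2: α=-1, β=-7; u≡3, v≡5 (mod 8); ε(u)ε(v)=1·0, αω(v)=-1·1, βω(u)=-7·1; sum ≡ 0  ⇒  +1.
(a,b)_23: α=0, u≡15; β=-2, v≡8 (mod 23); (15|23)=-1, (8|23)=+1; sign (−1)^0·-1^-2·+1^0 = +1.
(a,b)_13: α=0, u≡7; β=1, v≡5 (mod 13); (7|13)=-1, (5|13)=-1; sign (−1)^0·-1^1·-1^0 = -1.
(a,b)_7: α=-1, u≡3; β=3, v≡3 (mod 7); (3|7)=-1, (3|7)=-1; sign (−1)^1·-1^3·-1^-1 = -1.
(a,b)_19: α=-2, u≡9; β=0, v≡13 (mod 19); (9|19)=+1, (13|19)=-1; sign (−1)^0·+1^0·-1^-2 = +1.
(a,b)_∞: sgn(-154)=−, sgn(2730)=+, so +1.
(a,b)_3: α=-2, u≡2; β=1, v≡1 (mod 3); (2|3)=-1, (1|3)=+1; sign (−1)^0·-1^1·+1^-2 = -1.
|Ram(-154, 2730)| = 4, even; anisotropic at {3, 7, 11, 13}.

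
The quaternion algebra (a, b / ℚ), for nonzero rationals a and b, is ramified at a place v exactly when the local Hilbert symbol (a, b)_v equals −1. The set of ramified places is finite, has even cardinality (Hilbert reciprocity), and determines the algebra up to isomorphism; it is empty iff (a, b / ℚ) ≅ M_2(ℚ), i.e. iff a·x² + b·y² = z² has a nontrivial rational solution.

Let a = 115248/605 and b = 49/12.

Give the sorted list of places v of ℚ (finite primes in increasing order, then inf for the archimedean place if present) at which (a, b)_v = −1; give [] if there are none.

(a, b) ≡ (15, 3) mod (ℚ^×)²; places V = {2, 3, 5, 7, 11, ∞}.
(a,b)_11: α=-2, u≡9; β=0, v≡5 (mod 11); (9|11)=+1, (5|11)=+1; sign (−1)^0·+1^0·+1^-2 = +1.
(a,b)_5: α=-1, u≡3; β=0, v≡2 (mod 5); (3|5)=-1, (2|5)=-1; sign (−1)^0·-1^0·-1^-1 = -1.
(a,b)_2: α=4, β=-2; u≡7, v≡3 (mod 8); ε(u)ε(v)=1·1, αω(v)=4·1, βω(u)=-2·0; sum ≡ 1  ⇒  -1.
(a,b)_7: α=4, u≡2; β=2, v≡3 (mod 7); (2|7)=+1, (3|7)=-1; sign (−1)^0·+1^2·-1^4 = +1.
(a,b)_∞: sgn(15)=+, sgn(3)=+, so +1.
(a,b)_3: α=1, u≡2; β=-1, v≡1 (mod 3); (2|3)=-1, (1|3)=+1; sign (−1)^1·-1^-1·+1^1 = +1.
Ram(15, 3) = {2, 5}; no ℚ_2-point on the conic.

[2, 5]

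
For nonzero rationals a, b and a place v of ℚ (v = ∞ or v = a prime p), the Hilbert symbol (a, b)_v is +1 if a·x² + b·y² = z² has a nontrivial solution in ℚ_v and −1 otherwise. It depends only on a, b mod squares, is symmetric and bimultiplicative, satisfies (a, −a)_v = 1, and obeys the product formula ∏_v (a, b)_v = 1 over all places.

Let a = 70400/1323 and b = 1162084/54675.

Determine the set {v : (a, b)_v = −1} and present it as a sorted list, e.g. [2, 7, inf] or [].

[]

Mod squares: a ≡ 33, b ≡ 3. Check v ∈ {∞, 2, 3, 5, 7, 11}.
v=7: a=7^-2·(≡6), b=7^4·(≡3) mod 7; (6|7)=-1, (3|7)=-1; (−1)^{-2·4·3}·(-1)^4·(-1)^-2 = +1.
v=11: a=11^1·(≡3), b=11^2·(≡9) mod 11; (3|11)=+1, (9|11)=+1; (−1)^{1·2·5}·(+1)^2·(+1)^1 = +1.
v=5: a=5^2·(≡2), b=5^-2·(≡2) mod 5; (2|5)=-1, (2|5)=-1; (−1)^{2·-2·2}·(-1)^-2·(-1)^2 = +1.
v=3: a=3^-3·(≡2), b=3^-7·(≡1) mod 3; (2|3)=-1, (1|3)=+1; (−1)^{-3·-7·1}·(-1)^-7·(+1)^-3 = +1.
v=∞: 33 > 0 and 3 > 0  ⇒  (a,b)_∞ = +1.
v=2: v_2(a)=8, v_2(b)=2; units ≡ 1, 3 (mod 8); ε·ε+αω+βω = 0·1+8·1+2·0 ≡ 0  ⇒  (a,b)_2 = +1.
Every local symbol is +1, so the conic 33·x² + 3·y² = z² has ℚ_v-points for all v and hence a ℚ-point; (a, b / ℚ) ≅ M_2(ℚ).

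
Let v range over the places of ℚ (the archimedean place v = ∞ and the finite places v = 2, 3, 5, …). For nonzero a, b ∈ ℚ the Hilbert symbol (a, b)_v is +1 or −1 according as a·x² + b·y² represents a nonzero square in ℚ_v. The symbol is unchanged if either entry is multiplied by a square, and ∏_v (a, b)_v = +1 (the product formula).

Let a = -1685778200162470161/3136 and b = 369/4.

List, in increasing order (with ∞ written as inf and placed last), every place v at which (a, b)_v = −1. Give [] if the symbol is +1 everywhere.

(a, b) ≡ (-124729, 41) mod (ℚ^×)²; places V = {2, 3, 7, 11, 17, 23, 29, 41, ∞}.
(a,b)_2: α=-6, β=-2; u≡7, v≡1 (mod 8); ε(u)ε(v)=1·0, αω(v)=-6·0, βω(u)=-2·0; sum ≡ 0  ⇒  +1.
(a,b)_11: α=1, u≡10; β=0, v≡7 (mod 11); (10|11)=-1, (7|11)=-1; sign (−1)^0·-1^0·-1^1 = -1.
(a,b)_17: α=1, u≡7; β=0, v≡3 (mod 17); (7|17)=-1, (3|17)=-1; sign (−1)^0·-1^0·-1^1 = -1.
(a,b)_3: α=14, u≡2; β=2, v≡2 (mod 3); (2|3)=-1, (2|3)=-1; sign (−1)^0·-1^2·-1^14 = +1.
(a,b)_7: α=-2, u≡1; β=0, v≡3 (mod 7); (1|7)=+1, (3|7)=-1; sign (−1)^0·+1^0·-1^-2 = +1.
(a,b)_29: α=1, u≡24; β=0, v≡27 (mod 29); (24|29)=+1, (27|29)=-1; sign (−1)^0·+1^0·-1^1 = -1.
(a,b)_23: α=1, u≡10; β=0, v≡6 (mod 23); (10|23)=-1, (6|23)=+1; sign (−1)^0·-1^0·+1^1 = +1.
(a,b)_41: α=4, u≡38; β=1, v≡33 (mod 41); (38|41)=-1, (33|41)=+1; sign (−1)^0·-1^1·+1^4 = -1.
(a,b)_∞: sgn(-124729)=−, sgn(41)=+, so +1.
(-124729, 41 / ℚ) ramifies at {11, 17, 29, 41}: a division algebra.

[11, 17, 29, 41]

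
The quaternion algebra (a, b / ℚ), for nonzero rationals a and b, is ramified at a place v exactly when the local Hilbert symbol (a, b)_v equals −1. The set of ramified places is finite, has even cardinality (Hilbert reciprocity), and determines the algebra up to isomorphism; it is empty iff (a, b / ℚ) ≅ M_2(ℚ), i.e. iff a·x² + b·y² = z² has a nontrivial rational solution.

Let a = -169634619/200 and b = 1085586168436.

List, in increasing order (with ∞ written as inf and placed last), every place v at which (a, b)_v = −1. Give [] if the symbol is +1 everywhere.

[2, 7, 11, 17]

(a, b) ≡ (-22, 1309) mod (ℚ^×)²; places V = {2, 3, 5, 7, 11, 17, ∞}.
(a,b)_2: α=-3, β=2; u≡5, v≡5 (mod 8); ε(u)ε(v)=0·0, αω(v)=-3·1, βω(u)=2·1; sum ≡ 1  ⇒  -1.
(a,b)_11: α=3, u≡4; β=5, v≡1 (mod 11); (4|11)=+1, (1|11)=+1; sign (−1)^1·+1^5·+1^3 = -1.
(a,b)_7: α=2, u≡6; β=3, v≡6 (mod 7); (6|7)=-1, (6|7)=-1; sign (−1)^0·-1^3·-1^2 = -1.
(a,b)_5: α=-2, u≡2; β=0, v≡1 (mod 5); (2|5)=-1, (1|5)=+1; sign (−1)^0·-1^0·+1^-2 = +1.
(a,b)_3: α=2, u≡2; β=0, v≡1 (mod 3); (2|3)=-1, (1|3)=+1; sign (−1)^0·-1^0·+1^2 = +1.
(a,b)_17: α=2, u≡3; β=3, v≡1 (mod 17); (3|17)=-1, (1|17)=+1; sign (−1)^0·-1^3·+1^2 = -1.
(a,b)_∞: sgn(-22)=−, sgn(1309)=+, so +1.
|Ram(-22, 1309)| = 4, even; anisotropic at {2, 7, 11, 17}.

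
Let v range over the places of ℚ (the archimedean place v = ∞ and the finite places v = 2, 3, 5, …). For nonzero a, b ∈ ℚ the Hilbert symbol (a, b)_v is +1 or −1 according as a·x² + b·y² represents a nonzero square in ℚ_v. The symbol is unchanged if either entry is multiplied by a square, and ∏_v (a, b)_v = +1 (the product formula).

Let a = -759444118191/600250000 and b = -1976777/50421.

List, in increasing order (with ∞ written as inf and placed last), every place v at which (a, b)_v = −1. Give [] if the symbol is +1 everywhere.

(a, b) ≡ (-31, -357) mod (ℚ^×)²; places V = {2, 3, 5, 7, 11, 17, 31, ∞}.
(a,b)_17: α=2, u≡5; β=1, v≡1 (mod 17); (5|17)=-1, (1|17)=+1; sign (−1)^0·-1^1·+1^2 = -1.
(a,b)_3: α=6, u≡2; β=-1, v≡1 (mod 3); (2|3)=-1, (1|3)=+1; sign (−1)^0·-1^-1·+1^6 = -1.
(a,b)_31: α=3, u≡11; β=2, v≡22 (mod 31); (11|31)=-1, (22|31)=-1; sign (−1)^0·-1^2·-1^3 = -1.
(a,b)_∞: sgn(-31)=−, sgn(-357)=−, so -1.
(a,b)_11: α=2, u≡8; β=2, v≡8 (mod 11); (8|11)=-1, (8|11)=-1; sign (−1)^0·-1^2·-1^2 = +1.
(a,b)_7: α=-4, u≡2; β=-5, v≡3 (mod 7); (2|7)=+1, (3|7)=-1; sign (−1)^0·+1^-5·-1^-4 = +1.
(a,b)_5: α=-6, u≡4; β=0, v≡3 (mod 5); (4|5)=+1, (3|5)=-1; sign (−1)^0·+1^0·-1^-6 = +1.
(a,b)_2: α=-4, β=0; u≡1, v≡3 (mod 8); ε(u)ε(v)=0·1, αω(v)=-4·1, βω(u)=0·0; sum ≡ 0  ⇒  +1.
|Ram(-31, -357)| = 4, even; anisotropic at {3, 17, 31, ∞}.

[3, 17, 31, inf]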